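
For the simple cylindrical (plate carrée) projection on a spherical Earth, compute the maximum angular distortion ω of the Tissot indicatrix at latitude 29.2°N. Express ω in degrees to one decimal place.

7.8°

Plate carrée maps x = Rλ, y = Rφ. The meridian scale is h = 1 and the parallel scale is k = 1/cos φ = sec φ.
At 29.2°: h = 1.000, k = 1.146; principal scales a = 1.146, b = 1.000.
sin(ω/2) = (a − b)/(a + b) = 0.1456/2.146 = 0.06785, so ω = 2 arcsin(0.06785) ≈ 7.8°.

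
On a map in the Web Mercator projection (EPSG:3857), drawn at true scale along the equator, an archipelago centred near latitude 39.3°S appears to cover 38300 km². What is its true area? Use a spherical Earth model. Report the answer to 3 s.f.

For Mercator, h = k = sec φ (a conformal cylindrical projection has a single point scale, 1/cos φ).
Areal scale = k² = sec²φ = 1/cos²(39.3°) = 1/0.7738² = 1.670.
True area = apparent / (areal scale) = 38300 / 1.670 ≈ 22900 km².

22900 km²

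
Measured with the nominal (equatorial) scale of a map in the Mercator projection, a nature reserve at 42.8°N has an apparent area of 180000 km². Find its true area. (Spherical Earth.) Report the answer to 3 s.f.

Mercator is conformal, so the point scale is isotropic: h = k = sec φ = 1/cos φ.
Areal scale = k² = sec²φ = 1/cos²(42.8°) = 1/0.7337² = 1.857.
True area = apparent / (areal scale) = 180000 / 1.857 ≈ 96900 km².

96900 km²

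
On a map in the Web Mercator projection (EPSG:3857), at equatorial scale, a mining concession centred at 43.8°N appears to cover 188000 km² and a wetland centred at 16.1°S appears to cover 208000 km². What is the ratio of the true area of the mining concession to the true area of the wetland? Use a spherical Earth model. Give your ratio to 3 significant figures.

Since Mercator area scale is 1/cos²φ, the true area equals the apparent area multiplied by cos²φ.
True area of mining concession: 188000 × cos²(43.8°) = 188000 × 0.5209 = 97940 km².
True area of wetland: 208000 × cos²(16.1°) = 208000 × 0.9231 = 192000 km².
Ratio = 97940 / 192000 ≈ 0.510.

0.510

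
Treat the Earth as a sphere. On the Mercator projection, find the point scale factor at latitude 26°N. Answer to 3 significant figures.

For Mercator, h = k = sec φ (a conformal cylindrical projection has a single point scale, 1/cos φ).
k = 1/cos 26° = 1/0.8988 = 1.113.

1.11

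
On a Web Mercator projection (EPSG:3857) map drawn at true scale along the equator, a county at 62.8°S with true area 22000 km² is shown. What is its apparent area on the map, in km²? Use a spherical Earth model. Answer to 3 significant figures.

105000 km²

Mercator is conformal, so the point scale is isotropic: h = k = sec φ = 1/cos φ.
Areal scale = k² = sec²φ = 1/cos²(62.8°) = 1/0.4571² = 4.786.
Apparent area = 22000 × 4.786 ≈ 105000 km².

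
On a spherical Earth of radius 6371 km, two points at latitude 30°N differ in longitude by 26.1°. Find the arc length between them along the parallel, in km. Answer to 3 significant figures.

2510 km

Arc length along a parallel = R cos φ · Δλ (with Δλ in radians).
= 6371 × cos 30° × (26.1° × π/180) = 6371 × 0.8660 × 0.4555 ≈ 2510 km.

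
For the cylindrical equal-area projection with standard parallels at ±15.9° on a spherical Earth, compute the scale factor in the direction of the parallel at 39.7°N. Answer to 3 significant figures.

1.25

A cylindrical equal-area projection with standard parallel φ₀ has meridian scale h = cos φ / cos φ₀ and parallel scale k = cos φ₀ / cos φ (so areas are preserved, h·k = 1).
k = cos 15.9° / cos 39.7° = 0.9617/0.7694 = 1.250.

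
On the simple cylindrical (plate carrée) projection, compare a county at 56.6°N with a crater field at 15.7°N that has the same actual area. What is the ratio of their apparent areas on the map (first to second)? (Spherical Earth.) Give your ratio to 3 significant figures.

1.75

In the plate carrée (x = Rλ, y = Rφ), meridians are true-scale (h = 1) and parallels are stretched by k = sec φ.
Areal scale at 56.6°: h·k = 1.000 × 1.817 = 1.817.
Areal scale at 15.7°: h·k = 1.000 × 1.039 = 1.039.
Ratio = 1.817/1.039 ≈ 1.75.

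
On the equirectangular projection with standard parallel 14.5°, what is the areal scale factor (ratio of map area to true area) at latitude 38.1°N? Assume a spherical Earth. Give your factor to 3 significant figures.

1.23

With standard parallel φ₀ = 14.5°, the equirectangular projection gives x = Rλ cos φ₀, y = Rφ, so h = 1 and k = cos 14.5° / cos φ.
Areal scale = h·k = 1 × cos φ₀ / cos φ; at 38.1°, h = 1.000, k = 1.230, so h·k = 1.230.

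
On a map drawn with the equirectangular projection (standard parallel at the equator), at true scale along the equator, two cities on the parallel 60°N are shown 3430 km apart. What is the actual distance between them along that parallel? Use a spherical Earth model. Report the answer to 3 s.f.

Plate carrée maps x = Rλ, y = Rφ. The meridian scale is h = 1 and the parallel scale is k = 1/cos φ = sec φ.
Along the parallel at 60°, map distances are exaggerated by k = sec 60° = 2.000.
True distance = 3430 / 2.000 = 3430 × cos 60° ≈ 1720 km.

1720 km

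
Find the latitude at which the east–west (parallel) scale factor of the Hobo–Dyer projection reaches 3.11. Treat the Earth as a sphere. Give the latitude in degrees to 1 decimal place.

Hobo–Dyer is a cylindrical equal-area projection with standard parallels at ±37.5°. Cylindrical equal-area (φ₀ = 37.5°): h = cos φ / cos 37.5° along meridians, k = cos 37.5° / cos φ along parallels; h·k = 1.
k = cos φ₀ / cos φ = 3.11  ⇒  cos φ = cos 37.5° / 3.11 = 0.2551.
φ = arccos(0.2551) ≈ 75.2°.

75.2°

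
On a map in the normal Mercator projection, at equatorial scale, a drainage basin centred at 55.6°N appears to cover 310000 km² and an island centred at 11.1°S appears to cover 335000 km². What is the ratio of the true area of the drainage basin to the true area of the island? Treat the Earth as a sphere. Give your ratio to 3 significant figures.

On Mercator the areal scale is sec²φ, so true area = apparent × cos²φ.
True area of drainage basin: 310000 × cos²(55.6°) = 310000 × 0.3192 = 98950 km².
True area of island: 335000 × cos²(11.1°) = 335000 × 0.9629 = 322600 km².
Ratio = 98950 / 322600 ≈ 0.307.

0.307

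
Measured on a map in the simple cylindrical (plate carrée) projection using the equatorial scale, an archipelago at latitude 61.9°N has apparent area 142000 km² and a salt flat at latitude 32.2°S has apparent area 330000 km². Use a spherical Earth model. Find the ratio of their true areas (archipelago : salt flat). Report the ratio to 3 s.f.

On the plate carrée, areal scale = h·k = 1 × sec φ, so true area = apparent × cos φ.
True area of archipelago: 142000 × cos(61.9°) = 142000 × 0.4710 = 66880 km².
True area of salt flat: 330000 × cos(32.2°) = 330000 × 0.8462 = 279200 km².
Ratio = 66880 / 279200 ≈ 0.240.

0.240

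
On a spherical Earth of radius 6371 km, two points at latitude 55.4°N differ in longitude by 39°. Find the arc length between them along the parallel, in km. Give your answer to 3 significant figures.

2460 km

Arc length along a parallel = R cos φ · Δλ (with Δλ in radians).
= 6371 × cos 55.4° × (39° × π/180) = 6371 × 0.5678 × 0.6807 ≈ 2460 km.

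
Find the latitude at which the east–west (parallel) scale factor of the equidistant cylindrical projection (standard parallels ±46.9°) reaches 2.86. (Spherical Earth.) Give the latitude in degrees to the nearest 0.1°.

The equidistant cylindrical projection with φ₀ = 46.9° has h = 1 (meridians true) and k = cos φ₀ / cos φ along parallels.
k = cos φ₀ / cos φ = 2.86  ⇒  cos φ = cos 46.9° / 2.86 = 0.2389.
φ = arccos(0.2389) ≈ 76.2°.

76.2°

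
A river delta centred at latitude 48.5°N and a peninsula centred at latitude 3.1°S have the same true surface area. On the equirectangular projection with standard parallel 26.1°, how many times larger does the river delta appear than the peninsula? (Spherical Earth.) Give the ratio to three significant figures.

The equidistant cylindrical projection with φ₀ = 26.1° has h = 1 (meridians true) and k = cos φ₀ / cos φ along parallels.
Areal scale at 48.5°: h·k = 1.000 × 1.355 = 1.355.
Areal scale at 3.1°: h·k = 1.000 × 0.8993 = 0.8993.
Ratio = 1.355/0.8993 ≈ 1.51.

1.51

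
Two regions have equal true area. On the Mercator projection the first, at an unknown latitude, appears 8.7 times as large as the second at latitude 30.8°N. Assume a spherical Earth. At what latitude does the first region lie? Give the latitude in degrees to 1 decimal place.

73.1°

Mercator areal scale is sec²φ, so apparent-area ratio = sec²φ₁ / sec²φ₂ = cos²φ₂ / cos²φ₁.
cos²φ₂ / cos²φ₁ = 8.7  ⇒  cos φ₁ = cos 30.8° / √8.7 = 0.8590/2.950 = 0.2912.
φ₁ = arccos(0.2912) ≈ 73.1°.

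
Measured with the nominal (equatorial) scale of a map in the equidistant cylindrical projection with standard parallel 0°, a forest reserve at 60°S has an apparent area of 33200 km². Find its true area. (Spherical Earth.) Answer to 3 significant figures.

16600 km²

For the equirectangular projection with φ₀ = 0 (plate carrée), h = 1 along meridians and k = sec φ along parallels.
Areal scale = h·k = 1 × sec φ; at 60°, h = 1.000, k = 2.000, so h·k = 2.000.
True area = apparent / (areal scale) = 33200 / 2.000 ≈ 16600 km².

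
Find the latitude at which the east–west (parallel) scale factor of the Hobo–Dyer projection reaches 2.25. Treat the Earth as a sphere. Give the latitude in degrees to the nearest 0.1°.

69.4°

Hobo–Dyer is a cylindrical equal-area projection with standard parallels at ±37.5°. A cylindrical equal-area projection with standard parallel φ₀ has meridian scale h = cos φ / cos φ₀ and parallel scale k = cos φ₀ / cos φ (so areas are preserved, h·k = 1).
k = cos φ₀ / cos φ = 2.25  ⇒  cos φ = cos 37.5° / 2.25 = 0.3526.
φ = arccos(0.3526) ≈ 69.4°.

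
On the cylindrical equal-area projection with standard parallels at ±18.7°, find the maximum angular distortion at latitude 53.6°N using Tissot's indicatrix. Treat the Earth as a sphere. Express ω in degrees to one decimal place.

51.7°

A cylindrical equal-area projection with standard parallel φ₀ has meridian scale h = cos φ / cos φ₀ and parallel scale k = cos φ₀ / cos φ (so areas are preserved, h·k = 1).
At 53.6°: h = 0.6265, k = 1.596; principal scales a = 1.596, b = 0.6265.
sin(ω/2) = (a − b)/(a + b) = 0.9697/2.223 = 0.4363, so ω = 2 arcsin(0.4363) ≈ 51.7°.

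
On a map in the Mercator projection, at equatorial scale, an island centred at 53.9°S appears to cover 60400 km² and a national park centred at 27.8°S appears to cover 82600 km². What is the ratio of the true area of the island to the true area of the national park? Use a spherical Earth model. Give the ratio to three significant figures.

Mercator's areal exaggeration is sec²φ; hence true area = (apparent area) · cos²φ.
True area of island: 60400 × cos²(53.9°) = 60400 × 0.3472 = 20970 km².
True area of national park: 82600 × cos²(27.8°) = 82600 × 0.7825 = 64630 km².
Ratio = 20970 / 64630 ≈ 0.324.

0.324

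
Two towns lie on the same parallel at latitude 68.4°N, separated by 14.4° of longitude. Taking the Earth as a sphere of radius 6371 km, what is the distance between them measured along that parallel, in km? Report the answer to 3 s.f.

Arc length along a parallel = R cos φ · Δλ (with Δλ in radians).
= 6371 × cos 68.4° × (14.4° × π/180) = 6371 × 0.3681 × 0.2513 ≈ 589 km.

589 km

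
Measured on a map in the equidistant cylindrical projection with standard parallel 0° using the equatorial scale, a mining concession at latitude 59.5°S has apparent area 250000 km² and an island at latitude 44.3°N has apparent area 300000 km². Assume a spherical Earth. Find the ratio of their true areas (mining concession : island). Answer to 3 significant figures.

0.591

On the plate carrée, areal scale = h·k = 1 × sec φ, so true area = apparent × cos φ.
True area of mining concession: 250000 × cos(59.5°) = 250000 × 0.5075 = 126900 km².
True area of island: 300000 × cos(44.3°) = 300000 × 0.7157 = 214700 km².
Ratio = 126900 / 214700 ≈ 0.591.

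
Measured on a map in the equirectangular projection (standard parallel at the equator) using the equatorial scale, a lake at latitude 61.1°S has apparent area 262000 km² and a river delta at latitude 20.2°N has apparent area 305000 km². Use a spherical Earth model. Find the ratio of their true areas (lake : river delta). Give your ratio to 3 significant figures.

Plate carrée has h = 1 and k = sec φ, giving areal scale sec φ; true area = (apparent area) · cos φ.
True area of lake: 262000 × cos(61.1°) = 262000 × 0.4833 = 126600 km².
True area of river delta: 305000 × cos(20.2°) = 305000 × 0.9385 = 286200 km².
Ratio = 126600 / 286200 ≈ 0.442.

0.442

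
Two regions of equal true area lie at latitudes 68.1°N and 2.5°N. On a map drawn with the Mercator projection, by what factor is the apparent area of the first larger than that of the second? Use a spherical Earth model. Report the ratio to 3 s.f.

7.17

On Mercator, area is exaggerated by sec²φ = 1/cos²φ.
At 68.1°: sec²(68.1°) = 1/0.3730² = 7.188.
At 2.5°: sec²(2.5°) = 1/0.9990² = 1.002.
Ratio = 7.188/1.002 = cos²(2.5°)/cos²(68.1°) ≈ 7.17.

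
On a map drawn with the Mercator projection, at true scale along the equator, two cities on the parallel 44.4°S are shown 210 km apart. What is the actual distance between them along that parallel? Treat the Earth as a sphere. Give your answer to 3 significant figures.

150 km

For Mercator, h = k = sec φ (a conformal cylindrical projection has a single point scale, 1/cos φ).
Along the parallel at 44.4°, map distances are exaggerated by k = sec 44.4° = 1.400.
True distance = 210 / 1.400 = 210 × cos 44.4° ≈ 150 km.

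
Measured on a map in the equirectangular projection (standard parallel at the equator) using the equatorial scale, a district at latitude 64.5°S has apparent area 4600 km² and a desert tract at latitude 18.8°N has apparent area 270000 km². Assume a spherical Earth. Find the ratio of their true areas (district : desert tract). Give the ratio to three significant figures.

0.00775

Plate carrée has h = 1 and k = sec φ, giving areal scale sec φ; true area = (apparent area) · cos φ.
True area of district: 4600 × cos(64.5°) = 4600 × 0.4305 = 1980 km².
True area of desert tract: 270000 × cos(18.8°) = 270000 × 0.9466 = 255600 km².
Ratio = 1980 / 255600 ≈ 0.00775.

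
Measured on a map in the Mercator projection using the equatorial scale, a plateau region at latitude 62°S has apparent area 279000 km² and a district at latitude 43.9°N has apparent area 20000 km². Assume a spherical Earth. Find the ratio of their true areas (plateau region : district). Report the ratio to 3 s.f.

Since Mercator area scale is 1/cos²φ, the true area equals the apparent area multiplied by cos²φ.
True area of plateau region: 279000 × cos²(62°) = 279000 × 0.2204 = 61490 km².
True area of district: 20000 × cos²(43.9°) = 20000 × 0.5192 = 10380 km².
Ratio = 61490 / 10380 ≈ 5.92.

5.92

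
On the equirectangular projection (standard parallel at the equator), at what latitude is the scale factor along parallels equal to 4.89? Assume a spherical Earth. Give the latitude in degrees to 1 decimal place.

Plate carrée: h = 1, k = sec φ along parallels.
sec φ = 4.89  ⇒  cos φ = 0.2045  ⇒  φ ≈ 78.2°.

78.2°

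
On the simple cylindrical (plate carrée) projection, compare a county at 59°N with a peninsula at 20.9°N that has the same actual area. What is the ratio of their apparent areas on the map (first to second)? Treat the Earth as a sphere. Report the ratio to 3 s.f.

In the plate carrée (x = Rλ, y = Rφ), meridians are true-scale (h = 1) and parallels are stretched by k = sec φ.
Areal scale at 59°: h·k = 1.000 × 1.942 = 1.942.
Areal scale at 20.9°: h·k = 1.000 × 1.070 = 1.070.
Ratio = 1.942/1.070 ≈ 1.81.

1.81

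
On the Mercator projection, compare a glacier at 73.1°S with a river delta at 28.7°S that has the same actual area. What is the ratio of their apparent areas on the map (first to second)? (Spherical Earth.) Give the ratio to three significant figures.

9.10

Mercator is conformal with k = sec φ, so areal scale = k² = sec²φ.
At 73.1°: sec²(73.1°) = 1/0.2907² = 11.83.
At 28.7°: sec²(28.7°) = 1/0.8771² = 1.300.
Ratio = 11.83/1.300 = cos²(28.7°)/cos²(73.1°) ≈ 9.10.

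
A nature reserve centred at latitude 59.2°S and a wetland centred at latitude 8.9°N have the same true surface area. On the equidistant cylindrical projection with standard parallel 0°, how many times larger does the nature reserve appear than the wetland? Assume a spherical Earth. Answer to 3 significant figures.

In the plate carrée (x = Rλ, y = Rφ), meridians are true-scale (h = 1) and parallels are stretched by k = sec φ.
Areal scale at 59.2°: h·k = 1.000 × 1.953 = 1.953.
Areal scale at 8.9°: h·k = 1.000 × 1.012 = 1.012.
Ratio = 1.953/1.012 ≈ 1.93.

1.93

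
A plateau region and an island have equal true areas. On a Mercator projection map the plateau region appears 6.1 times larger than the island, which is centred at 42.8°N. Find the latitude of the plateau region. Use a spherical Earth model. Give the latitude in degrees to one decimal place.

72.7°

Mercator areal scale is sec²φ, so apparent-area ratio = sec²φ₁ / sec²φ₂ = cos²φ₂ / cos²φ₁.
cos²φ₂ / cos²φ₁ = 6.1  ⇒  cos φ₁ = cos 42.8° / √6.1 = 0.7337/2.470 = 0.2971.
φ₁ = arccos(0.2971) ≈ 72.7°.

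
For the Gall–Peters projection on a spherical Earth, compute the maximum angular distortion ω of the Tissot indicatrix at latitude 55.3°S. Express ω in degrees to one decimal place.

24.7°

Gall–Peters is a cylindrical equal-area projection with standard parallels at ±45°. For cylindrical equal-area with standard parallel φ₀, h = cos φ / cos φ₀ and k = cos φ₀ / cos φ, so h·k = 1.
At 55.3°: h = 0.8051, k = 1.242; principal scales a = 1.242, b = 0.8051.
sin(ω/2) = (a − b)/(a + b) = 0.4370/2.047 = 0.2135, so ω = 2 arcsin(0.2135) ≈ 24.7°.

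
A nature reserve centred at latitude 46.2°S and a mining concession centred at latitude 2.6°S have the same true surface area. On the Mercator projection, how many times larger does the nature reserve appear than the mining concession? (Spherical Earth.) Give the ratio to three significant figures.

Mercator areal scale is sec²φ.
At 46.2°: sec²(46.2°) = 1/0.6921² = 2.087.
At 2.6°: sec²(2.6°) = 1/0.9990² = 1.002.
Ratio = 2.087/1.002 = cos²(2.6°)/cos²(46.2°) ≈ 2.08.

2.08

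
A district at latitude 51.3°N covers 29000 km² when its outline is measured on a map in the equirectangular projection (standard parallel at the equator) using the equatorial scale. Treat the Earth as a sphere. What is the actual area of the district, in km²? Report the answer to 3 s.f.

In the plate carrée (x = Rλ, y = Rφ), meridians are true-scale (h = 1) and parallels are stretched by k = sec φ.
Areal scale = h·k = 1 × sec φ; at 51.3°, h = 1.000, k = 1.599, so h·k = 1.599.
True area = apparent / (areal scale) = 29000 / 1.599 ≈ 18100 km².

18100 km²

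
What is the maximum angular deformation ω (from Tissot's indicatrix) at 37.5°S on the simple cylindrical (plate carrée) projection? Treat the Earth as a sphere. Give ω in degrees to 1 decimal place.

13.2°

In the plate carrée (x = Rλ, y = Rφ), meridians are true-scale (h = 1) and parallels are stretched by k = sec φ.
At 37.5°: h = 1.000, k = 1.260; principal scales a = 1.260, b = 1.000.
sin(ω/2) = (a − b)/(a + b) = 0.2605/2.260 = 0.1152, so ω = 2 arcsin(0.1152) ≈ 13.2°.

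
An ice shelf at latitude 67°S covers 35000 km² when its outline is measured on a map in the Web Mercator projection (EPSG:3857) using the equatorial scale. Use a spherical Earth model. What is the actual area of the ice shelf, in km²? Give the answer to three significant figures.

5340 km²

The Mercator projection is conformal; its linear scale factor is the same in every direction and equals sec φ = 1/cos φ.
Areal scale = k² = sec²φ = 1/cos²(67°) = 1/0.3907² = 6.550.
True area = apparent / (areal scale) = 35000 / 6.550 ≈ 5340 km².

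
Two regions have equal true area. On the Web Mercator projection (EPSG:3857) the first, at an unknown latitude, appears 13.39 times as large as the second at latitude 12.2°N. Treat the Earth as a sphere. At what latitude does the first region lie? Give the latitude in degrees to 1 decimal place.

74.5°

For equal true areas on Mercator, apparent areas scale as sec²φ, so the ratio is cos²φ₂ / cos²φ₁.
cos²φ₂ / cos²φ₁ = 13.39  ⇒  cos φ₁ = cos 12.2° / √13.39 = 0.9774/3.659 = 0.2671.
φ₁ = arccos(0.2671) ≈ 74.5°.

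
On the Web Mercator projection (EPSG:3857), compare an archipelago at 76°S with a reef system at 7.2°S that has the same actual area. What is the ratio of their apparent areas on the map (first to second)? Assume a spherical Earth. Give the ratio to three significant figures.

16.8

On Mercator, area is exaggerated by sec²φ = 1/cos²φ.
At 76°: sec²(76°) = 1/0.2419² = 17.09.
At 7.2°: sec²(7.2°) = 1/0.9921² = 1.016.
Ratio = 17.09/1.016 = cos²(7.2°)/cos²(76°) ≈ 16.8.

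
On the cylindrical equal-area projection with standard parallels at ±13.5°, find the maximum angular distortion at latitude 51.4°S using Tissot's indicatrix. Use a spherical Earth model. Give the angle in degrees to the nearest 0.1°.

Cylindrical equal-area (φ₀ = 13.5°): h = cos φ / cos 13.5° along meridians, k = cos 13.5° / cos φ along parallels; h·k = 1.
At 51.4°: h = 0.6416, k = 1.559; principal scales a = 1.559, b = 0.6416.
sin(ω/2) = (a − b)/(a + b) = 0.9170/2.200 = 0.4168, so ω = 2 arcsin(0.4168) ≈ 49.3°.

49.3°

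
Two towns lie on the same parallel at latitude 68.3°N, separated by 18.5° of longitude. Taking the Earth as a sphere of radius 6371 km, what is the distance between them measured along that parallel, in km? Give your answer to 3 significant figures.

Arc length along a parallel = R cos φ · Δλ (with Δλ in radians).
= 6371 × cos 68.3° × (18.5° × π/180) = 6371 × 0.3697 × 0.3229 ≈ 761 km.

761 km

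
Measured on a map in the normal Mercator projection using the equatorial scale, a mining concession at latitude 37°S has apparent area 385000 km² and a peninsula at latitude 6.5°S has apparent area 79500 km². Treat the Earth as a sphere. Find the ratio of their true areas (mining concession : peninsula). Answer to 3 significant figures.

3.13

Since Mercator area scale is 1/cos²φ, the true area equals the apparent area multiplied by cos²φ.
True area of mining concession: 385000 × cos²(37°) = 385000 × 0.6378 = 245600 km².
True area of peninsula: 79500 × cos²(6.5°) = 79500 × 0.9872 = 78480 km².
Ratio = 245600 / 78480 ≈ 3.13.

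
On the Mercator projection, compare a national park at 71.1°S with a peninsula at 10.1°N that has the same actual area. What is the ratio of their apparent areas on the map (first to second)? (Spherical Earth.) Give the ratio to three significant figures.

Mercator areal scale is sec²φ.
At 71.1°: sec²(71.1°) = 1/0.3239² = 9.531.
At 10.1°: sec²(10.1°) = 1/0.9845² = 1.032.
Ratio = 9.531/1.032 = cos²(10.1°)/cos²(71.1°) ≈ 9.24.

9.24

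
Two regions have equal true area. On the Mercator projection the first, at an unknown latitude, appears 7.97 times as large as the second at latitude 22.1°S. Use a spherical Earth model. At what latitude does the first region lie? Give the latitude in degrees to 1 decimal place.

70.8°

For equal true areas on Mercator, apparent areas scale as sec²φ, so the ratio is cos²φ₂ / cos²φ₁.
cos²φ₂ / cos²φ₁ = 7.97  ⇒  cos φ₁ = cos 22.1° / √7.97 = 0.9265/2.823 = 0.3282.
φ₁ = arccos(0.3282) ≈ 70.8°.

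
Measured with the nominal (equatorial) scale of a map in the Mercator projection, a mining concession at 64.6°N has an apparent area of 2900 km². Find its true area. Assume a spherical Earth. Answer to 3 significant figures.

The Mercator projection is conformal; its linear scale factor is the same in every direction and equals sec φ = 1/cos φ.
Areal scale = k² = sec²φ = 1/cos²(64.6°) = 1/0.4289² = 5.435.
True area = apparent / (areal scale) = 2900 / 5.435 ≈ 534 km².

534 km²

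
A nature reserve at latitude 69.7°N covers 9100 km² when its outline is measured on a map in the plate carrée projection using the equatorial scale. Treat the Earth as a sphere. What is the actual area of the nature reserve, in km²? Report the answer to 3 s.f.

In the plate carrée (x = Rλ, y = Rφ), meridians are true-scale (h = 1) and parallels are stretched by k = sec φ.
Areal scale = h·k = 1 × sec φ; at 69.7°, h = 1.000, k = 2.882, so h·k = 2.882.
True area = apparent / (areal scale) = 9100 / 2.882 ≈ 3160 km².

3160 km²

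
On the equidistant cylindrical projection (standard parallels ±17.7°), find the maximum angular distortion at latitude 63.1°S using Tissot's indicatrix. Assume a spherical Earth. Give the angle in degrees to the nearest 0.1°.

41.7°

In the equirectangular projection with standard parallel φ₀ = 17.7° (x = Rλ cos φ₀, y = Rφ), meridians are true-scale (h = 1) and the parallel scale is k = cos φ₀ / cos φ.
At 63.1°: h = 1.000, k = 2.106; principal scales a = 2.106, b = 1.000.
sin(ω/2) = (a − b)/(a + b) = 1.106/3.106 = 0.3560, so ω = 2 arcsin(0.3560) ≈ 41.7°.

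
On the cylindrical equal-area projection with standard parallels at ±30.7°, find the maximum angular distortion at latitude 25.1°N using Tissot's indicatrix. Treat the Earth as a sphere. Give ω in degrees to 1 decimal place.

For cylindrical equal-area with standard parallel φ₀, h = cos φ / cos φ₀ and k = cos φ₀ / cos φ, so h·k = 1.
At 25.1°: h = 1.053, k = 0.9495; principal scales a = 1.053, b = 0.9495.
sin(ω/2) = (a − b)/(a + b) = 0.1037/2.003 = 0.05176, so ω = 2 arcsin(0.05176) ≈ 5.9°.

5.9°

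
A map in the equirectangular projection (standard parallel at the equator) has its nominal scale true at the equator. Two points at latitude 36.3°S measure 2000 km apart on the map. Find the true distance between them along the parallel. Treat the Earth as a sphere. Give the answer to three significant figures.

1610 km

In the plate carrée (x = Rλ, y = Rφ), meridians are true-scale (h = 1) and parallels are stretched by k = sec φ.
Along the parallel at 36.3°, map distances are exaggerated by k = sec 36.3° = 1.241.
True distance = 2000 / 1.241 = 2000 × cos 36.3° ≈ 1610 km.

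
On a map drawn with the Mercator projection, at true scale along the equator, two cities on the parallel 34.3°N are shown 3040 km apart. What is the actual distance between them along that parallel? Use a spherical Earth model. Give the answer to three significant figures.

Mercator is conformal, so the point scale is isotropic: h = k = sec φ = 1/cos φ.
Along the parallel at 34.3°, map distances are exaggerated by k = sec 34.3° = 1.211.
True distance = 3040 / 1.211 = 3040 × cos 34.3° ≈ 2510 km.

2510 km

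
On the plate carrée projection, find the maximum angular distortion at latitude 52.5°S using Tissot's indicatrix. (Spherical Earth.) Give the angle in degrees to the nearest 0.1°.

For the equirectangular projection with φ₀ = 0 (plate carrée), h = 1 along meridians and k = sec φ along parallels.
At 52.5°: h = 1.000, k = 1.643; principal scales a = 1.643, b = 1.000.
sin(ω/2) = (a − b)/(a + b) = 0.6427/2.643 = 0.2432, so ω = 2 arcsin(0.2432) ≈ 28.2°.

28.2°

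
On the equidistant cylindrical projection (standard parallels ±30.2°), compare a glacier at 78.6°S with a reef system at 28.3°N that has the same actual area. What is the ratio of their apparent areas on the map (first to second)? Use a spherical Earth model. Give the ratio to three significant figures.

With standard parallel φ₀ = 30.2°, the equirectangular projection gives x = Rλ cos φ₀, y = Rφ, so h = 1 and k = cos 30.2° / cos φ.
Areal scale at 78.6°: h·k = 1.000 × 4.373 = 4.373.
Areal scale at 28.3°: h·k = 1.000 × 0.9816 = 0.9816.
Ratio = 4.373/0.9816 ≈ 4.45.

4.45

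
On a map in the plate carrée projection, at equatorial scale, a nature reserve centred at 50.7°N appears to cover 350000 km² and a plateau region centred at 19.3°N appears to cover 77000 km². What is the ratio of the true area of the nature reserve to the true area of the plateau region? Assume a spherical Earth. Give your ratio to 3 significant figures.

On the plate carrée, areal scale = h·k = 1 × sec φ, so true area = apparent × cos φ.
True area of nature reserve: 350000 × cos(50.7°) = 350000 × 0.6334 = 221700 km².
True area of plateau region: 77000 × cos(19.3°) = 77000 × 0.9438 = 72670 km².
Ratio = 221700 / 72670 ≈ 3.05.

3.05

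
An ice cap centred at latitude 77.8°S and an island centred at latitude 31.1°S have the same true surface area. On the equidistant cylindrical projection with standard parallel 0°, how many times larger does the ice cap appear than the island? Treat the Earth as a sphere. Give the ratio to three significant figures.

4.05

Plate carrée maps x = Rλ, y = Rφ. The meridian scale is h = 1 and the parallel scale is k = 1/cos φ = sec φ.
Areal scale at 77.8°: h·k = 1.000 × 4.732 = 4.732.
Areal scale at 31.1°: h·k = 1.000 × 1.168 = 1.168.
Ratio = 4.732/1.168 ≈ 4.05.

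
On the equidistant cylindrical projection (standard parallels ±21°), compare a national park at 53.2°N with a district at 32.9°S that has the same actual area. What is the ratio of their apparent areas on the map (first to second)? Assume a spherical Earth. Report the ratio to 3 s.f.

With standard parallel φ₀ = 21°, the equirectangular projection gives x = Rλ cos φ₀, y = Rφ, so h = 1 and k = cos 21° / cos φ.
Areal scale at 53.2°: h·k = 1.000 × 1.559 = 1.559.
Areal scale at 32.9°: h·k = 1.000 × 1.112 = 1.112.
Ratio = 1.559/1.112 ≈ 1.40.

1.40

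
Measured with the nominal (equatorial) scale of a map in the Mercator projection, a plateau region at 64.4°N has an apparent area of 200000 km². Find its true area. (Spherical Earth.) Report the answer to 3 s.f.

Mercator is conformal, so the point scale is isotropic: h = k = sec φ = 1/cos φ.
Areal scale = k² = sec²φ = 1/cos²(64.4°) = 1/0.4321² = 5.356.
True area = apparent / (areal scale) = 200000 / 5.356 ≈ 37300 km².

37300 km²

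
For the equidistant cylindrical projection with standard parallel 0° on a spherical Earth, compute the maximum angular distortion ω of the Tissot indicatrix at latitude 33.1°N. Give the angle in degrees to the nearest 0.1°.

In the plate carrée (x = Rλ, y = Rφ), meridians are true-scale (h = 1) and parallels are stretched by k = sec φ.
At 33.1°: h = 1.000, k = 1.194; principal scales a = 1.194, b = 1.000.
sin(ω/2) = (a − b)/(a + b) = 0.1937/2.194 = 0.08831, so ω = 2 arcsin(0.08831) ≈ 10.1°.

10.1°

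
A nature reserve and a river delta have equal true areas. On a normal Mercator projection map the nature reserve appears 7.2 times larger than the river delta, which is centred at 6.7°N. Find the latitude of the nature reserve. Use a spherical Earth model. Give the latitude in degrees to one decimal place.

68.3°

For equal true areas on Mercator, apparent areas scale as sec²φ, so the ratio is cos²φ₂ / cos²φ₁.
cos²φ₂ / cos²φ₁ = 7.2  ⇒  cos φ₁ = cos 6.7° / √7.2 = 0.9932/2.683 = 0.3701.
φ₁ = arccos(0.3701) ≈ 68.3°.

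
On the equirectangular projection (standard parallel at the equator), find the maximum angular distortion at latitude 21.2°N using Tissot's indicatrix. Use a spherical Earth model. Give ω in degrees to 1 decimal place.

Plate carrée maps x = Rλ, y = Rφ. The meridian scale is h = 1 and the parallel scale is k = 1/cos φ = sec φ.
At 21.2°: h = 1.000, k = 1.073; principal scales a = 1.073, b = 1.000.
sin(ω/2) = (a − b)/(a + b) = 0.07259/2.073 = 0.03502, so ω = 2 arcsin(0.03502) ≈ 4.0°.

4.0°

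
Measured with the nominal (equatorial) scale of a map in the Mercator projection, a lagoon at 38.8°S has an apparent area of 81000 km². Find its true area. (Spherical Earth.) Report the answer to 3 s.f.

Mercator is conformal, so the point scale is isotropic: h = k = sec φ = 1/cos φ.
Areal scale = k² = sec²φ = 1/cos²(38.8°) = 1/0.7793² = 1.646.
True area = apparent / (areal scale) = 81000 / 1.646 ≈ 49200 km².

49200 km²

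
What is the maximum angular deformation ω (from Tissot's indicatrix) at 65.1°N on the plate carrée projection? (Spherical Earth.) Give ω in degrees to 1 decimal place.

Plate carrée maps x = Rλ, y = Rφ. The meridian scale is h = 1 and the parallel scale is k = 1/cos φ = sec φ.
At 65.1°: h = 1.000, k = 2.375; principal scales a = 2.375, b = 1.000.
sin(ω/2) = (a − b)/(a + b) = 1.375/3.375 = 0.4074, so ω = 2 arcsin(0.4074) ≈ 48.1°.

48.1°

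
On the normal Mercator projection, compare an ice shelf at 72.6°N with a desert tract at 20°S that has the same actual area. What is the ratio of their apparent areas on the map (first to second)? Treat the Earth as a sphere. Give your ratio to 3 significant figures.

On Mercator, area is exaggerated by sec²φ = 1/cos²φ.
At 72.6°: sec²(72.6°) = 1/0.2990² = 11.18.
At 20°: sec²(20°) = 1/0.9397² = 1.132.
Ratio = 11.18/1.132 = cos²(20°)/cos²(72.6°) ≈ 9.87.

9.87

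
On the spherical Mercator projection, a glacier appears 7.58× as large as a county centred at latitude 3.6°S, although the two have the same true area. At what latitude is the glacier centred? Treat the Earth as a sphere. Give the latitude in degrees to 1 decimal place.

68.7°

For equal true areas on Mercator, apparent areas scale as sec²φ, so the ratio is cos²φ₂ / cos²φ₁.
cos²φ₂ / cos²φ₁ = 7.58  ⇒  cos φ₁ = cos 3.6° / √7.58 = 0.9980/2.753 = 0.3625.
φ₁ = arccos(0.3625) ≈ 68.7°.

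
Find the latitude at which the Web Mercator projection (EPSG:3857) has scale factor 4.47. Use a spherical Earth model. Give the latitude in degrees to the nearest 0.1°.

77.1°

Mercator scale is k = sec φ = 1/cos φ.
1/cos φ = 4.47  ⇒  cos φ = 0.2237  ⇒  φ = arccos(0.2237) ≈ 77.1°.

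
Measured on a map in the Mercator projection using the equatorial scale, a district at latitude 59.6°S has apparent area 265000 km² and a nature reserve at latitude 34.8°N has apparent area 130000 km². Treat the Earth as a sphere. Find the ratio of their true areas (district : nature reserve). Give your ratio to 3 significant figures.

On Mercator the areal scale is sec²φ, so true area = apparent × cos²φ.
True area of district: 265000 × cos²(59.6°) = 265000 × 0.2561 = 67860 km².
True area of nature reserve: 130000 × cos²(34.8°) = 130000 × 0.6743 = 87660 km².
Ratio = 67860 / 87660 ≈ 0.774.

0.774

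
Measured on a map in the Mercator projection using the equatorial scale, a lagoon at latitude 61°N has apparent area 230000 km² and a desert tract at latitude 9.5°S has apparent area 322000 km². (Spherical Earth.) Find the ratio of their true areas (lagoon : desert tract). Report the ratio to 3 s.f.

0.173

Mercator's areal exaggeration is sec²φ; hence true area = (apparent area) · cos²φ.
True area of lagoon: 230000 × cos²(61°) = 230000 × 0.2350 = 54060 km².
True area of desert tract: 322000 × cos²(9.5°) = 322000 × 0.9728 = 313200 km².
Ratio = 54060 / 313200 ≈ 0.173.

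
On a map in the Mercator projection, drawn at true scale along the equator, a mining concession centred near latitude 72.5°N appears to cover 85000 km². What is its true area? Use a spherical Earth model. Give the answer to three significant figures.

The Mercator projection is conformal; its linear scale factor is the same in every direction and equals sec φ = 1/cos φ.
Areal scale = k² = sec²φ = 1/cos²(72.5°) = 1/0.3007² = 11.06.
True area = apparent / (areal scale) = 85000 / 11.06 ≈ 7690 km².

7690 km²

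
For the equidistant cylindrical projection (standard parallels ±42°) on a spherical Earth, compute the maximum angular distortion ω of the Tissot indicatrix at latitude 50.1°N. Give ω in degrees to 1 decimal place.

8.4°

With standard parallel φ₀ = 42°, the equirectangular projection gives x = Rλ cos φ₀, y = Rφ, so h = 1 and k = cos 42° / cos φ.
At 50.1°: h = 1.000, k = 1.159; principal scales a = 1.159, b = 1.000.
sin(ω/2) = (a − b)/(a + b) = 0.1585/2.159 = 0.07345, so ω = 2 arcsin(0.07345) ≈ 8.4°.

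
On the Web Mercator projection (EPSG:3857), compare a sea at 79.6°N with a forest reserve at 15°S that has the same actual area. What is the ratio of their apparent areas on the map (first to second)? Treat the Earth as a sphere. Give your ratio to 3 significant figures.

28.6

On Mercator, area is exaggerated by sec²φ = 1/cos²φ.
At 79.6°: sec²(79.6°) = 1/0.1805² = 30.69.
At 15°: sec²(15°) = 1/0.9659² = 1.072.
Ratio = 30.69/1.072 = cos²(15°)/cos²(79.6°) ≈ 28.6.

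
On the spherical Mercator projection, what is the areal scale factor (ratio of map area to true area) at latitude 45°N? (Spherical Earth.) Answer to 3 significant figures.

Mercator is conformal, so the point scale is isotropic: h = k = sec φ = 1/cos φ.
Areal scale = k² = sec²φ = 1/cos²(45°) = 1/0.7071² = 2.000.

2.00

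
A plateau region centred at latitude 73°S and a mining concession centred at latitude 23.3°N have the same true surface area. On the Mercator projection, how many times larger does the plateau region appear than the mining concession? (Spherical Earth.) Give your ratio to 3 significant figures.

Mercator areal scale is sec²φ.
At 73°: sec²(73°) = 1/0.2924² = 11.70.
At 23.3°: sec²(23.3°) = 1/0.9184² = 1.185.
Ratio = 11.70/1.185 = cos²(23.3°)/cos²(73°) ≈ 9.87.

9.87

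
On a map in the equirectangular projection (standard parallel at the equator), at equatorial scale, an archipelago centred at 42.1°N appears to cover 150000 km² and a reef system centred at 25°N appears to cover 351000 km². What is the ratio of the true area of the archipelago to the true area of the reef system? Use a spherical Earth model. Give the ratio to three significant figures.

On the plate carrée, areal scale = h·k = 1 × sec φ, so true area = apparent × cos φ.
True area of archipelago: 150000 × cos(42.1°) = 150000 × 0.7420 = 111300 km².
True area of reef system: 351000 × cos(25°) = 351000 × 0.9063 = 318100 km².
Ratio = 111300 / 318100 ≈ 0.350.

0.350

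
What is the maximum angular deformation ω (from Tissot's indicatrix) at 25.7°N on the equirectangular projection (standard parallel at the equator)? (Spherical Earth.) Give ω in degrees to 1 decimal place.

In the plate carrée (x = Rλ, y = Rφ), meridians are true-scale (h = 1) and parallels are stretched by k = sec φ.
At 25.7°: h = 1.000, k = 1.110; principal scales a = 1.110, b = 1.000.
sin(ω/2) = (a − b)/(a + b) = 0.1098/2.110 = 0.05204, so ω = 2 arcsin(0.05204) ≈ 6.0°.

6.0°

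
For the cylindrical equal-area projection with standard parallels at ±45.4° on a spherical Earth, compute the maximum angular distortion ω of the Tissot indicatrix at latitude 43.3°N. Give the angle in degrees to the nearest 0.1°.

4.1°

Cylindrical equal-area (φ₀ = 45.4°): h = cos φ / cos 45.4° along meridians, k = cos 45.4° / cos φ along parallels; h·k = 1.
At 43.3°: h = 1.036, k = 0.9648; principal scales a = 1.036, b = 0.9648.
sin(ω/2) = (a − b)/(a + b) = 0.07169/2.001 = 0.03582, so ω = 2 arcsin(0.03582) ≈ 4.1°.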